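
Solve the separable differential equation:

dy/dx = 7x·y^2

Separating variables and integrating:
-1/y = 7x^2/2 + C

General solution: y^-1 = (-7/2)x^2 + C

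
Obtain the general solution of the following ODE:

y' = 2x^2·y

Separating variables and integrating:
ln|y| = 2x^3/3 + C

General solution: y = Ce^(2x^3/3)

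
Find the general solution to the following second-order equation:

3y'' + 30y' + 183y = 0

Characteristic equation: 3r² + 30r + 183 = 0
Divide by 3: r² + 10r + 61 = 0
Roots: r = -5 ± 6i (complex conjugates)
General solution: y = e^(-5x)(C₁cos(6x) + C₂sin(6x))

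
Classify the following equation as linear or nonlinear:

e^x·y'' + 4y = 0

Linear (y and its derivatives appear to the first power only, no products of y terms)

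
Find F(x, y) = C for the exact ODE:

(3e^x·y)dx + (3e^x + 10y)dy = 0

Verify exactness: ∂M/∂y = ∂N/∂x ✓
Find F(x,y) such that ∂F/∂x = M, ∂F/∂y = N
Solution: 3e^x·y + 5y² = C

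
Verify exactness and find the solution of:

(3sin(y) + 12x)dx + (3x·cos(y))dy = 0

Verify exactness: ∂M/∂y = ∂N/∂x ✓
Find F(x,y) such that ∂F/∂x = M, ∂F/∂y = N
Solution: 3x·sin(y) + 6x² = C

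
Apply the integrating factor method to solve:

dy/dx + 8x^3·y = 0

Using integrating factor method:

General solution: y = Ce^(-2x^4)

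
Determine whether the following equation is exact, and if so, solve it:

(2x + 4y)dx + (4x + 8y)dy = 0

Verify exactness: ∂M/∂y = ∂N/∂x ✓
Find F(x,y) such that ∂F/∂x = M, ∂F/∂y = N
Solution: x² + 4xy + 4y² = C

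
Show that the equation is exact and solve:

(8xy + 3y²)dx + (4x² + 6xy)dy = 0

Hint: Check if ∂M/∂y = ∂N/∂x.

Verify exactness: ∂M/∂y = ∂N/∂x ✓
Find F(x,y) such that ∂F/∂x = M, ∂F/∂y = N
Solution: 4x²y + 3xy² = C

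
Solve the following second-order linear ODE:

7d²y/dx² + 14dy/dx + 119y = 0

Characteristic equation: 7r² + 14r + 119 = 0
Divide by 7: r² + 2r + 17 = 0
Roots: r = -1 ± 4i (complex conjugates)
General solution: y = e^(-x)(C₁cos(4x) + C₂sin(4x))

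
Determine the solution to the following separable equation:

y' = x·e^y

Separating variables and integrating:
-e^(-y) = x²/2 + C

General solution: y = -ln(C - x²/2)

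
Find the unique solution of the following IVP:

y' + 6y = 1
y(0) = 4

General solution: y = 1/6 + Ce^(-6x)
Applying y(0) = 4: C = 4 - 1/6 = 23/6
Particular solution: y = 1/6 + (23/6)e^(-6x)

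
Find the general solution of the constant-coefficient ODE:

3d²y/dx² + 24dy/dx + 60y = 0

Characteristic equation: 3r² + 24r + 60 = 0
Divide by 3: r² + 8r + 20 = 0
Roots: r = -4 ± 2i (complex conjugates)
General solution: y = e^(-4x)(C₁cos(2x) + C₂sin(2x))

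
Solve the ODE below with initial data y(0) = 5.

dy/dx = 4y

General solution: y = Ce^(4x)
Applying IC y(0) = 5:
Particular solution: y = 5e^(4x)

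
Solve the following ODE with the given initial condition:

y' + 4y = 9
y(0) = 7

General solution: y = 9/4 + Ce^(-4x)
Applying y(0) = 7: C = 7 - 9/4 = 19/4
Particular solution: y = 9/4 + (19/4)e^(-4x)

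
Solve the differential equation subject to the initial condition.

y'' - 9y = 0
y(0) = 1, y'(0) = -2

General solution: y = C₁e^(3x) + C₂e^(-3x)
Applying ICs: C₁ = 1/6, C₂ = 5/6
Particular solution: y = (1/6)e^(3x) + (5/6)e^(-3x)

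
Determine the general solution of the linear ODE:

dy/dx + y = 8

Using integrating factor method:

General solution: y = 8 + Ce^(-x)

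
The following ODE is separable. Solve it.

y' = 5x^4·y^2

Separating variables and integrating:
-1/y = x^5 + C

General solution: y^-1 = -x^5 + C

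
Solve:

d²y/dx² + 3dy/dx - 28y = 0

Characteristic equation: r² + 3r - 28 = 0
Roots: r = 4, -7 (distinct real)
General solution: y = C₁e^(4x) + C₂e^(-7x)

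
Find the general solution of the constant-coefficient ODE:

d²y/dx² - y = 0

Characteristic equation: r² - 1 = 0
Roots: r = 1, -1 (distinct real)
General solution: y = C₁e^x + C₂e^(-x)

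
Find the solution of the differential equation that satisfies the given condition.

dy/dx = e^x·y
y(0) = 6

General solution: y = Ce^(e^x)
Applying IC y(0) = 6:
Particular solution: y = 6e^(e^x - 1)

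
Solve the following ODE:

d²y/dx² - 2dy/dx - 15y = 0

Characteristic equation: r² - 2r - 15 = 0
Roots: r = 5, -3 (distinct real)
General solution: y = C₁e^(5x) + C₂e^(-3x)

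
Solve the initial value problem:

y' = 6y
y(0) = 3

General solution: y = Ce^(6x)
Applying IC y(0) = 3:
Particular solution: y = 3e^(6x)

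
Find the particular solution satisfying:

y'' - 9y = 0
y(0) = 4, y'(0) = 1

General solution: y = C₁e^(3x) + C₂e^(-3x)
Applying ICs: C₁ = 13/6, C₂ = 11/6
Particular solution: y = (13/6)e^(3x) + (11/6)e^(-3x)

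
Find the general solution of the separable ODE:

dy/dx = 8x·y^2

Separating variables and integrating:
-1/y = 4x^2 + C

General solution: y^-1 = -4x^2 + C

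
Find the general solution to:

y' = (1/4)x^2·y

Separating variables and integrating:
ln|y| = x^3/12 + C

General solution: y = Ce^(x^3/12)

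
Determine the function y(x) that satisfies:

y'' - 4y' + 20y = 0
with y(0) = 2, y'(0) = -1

General solution: y = e^(2x)(C₁cos(4x) + C₂sin(4x))
Complex roots r = 2 ± 4i
Applying ICs: C₁ = 2, C₂ = -5/4
Particular solution: y = e^(2x)(2cos(4x) - (5/4)sin(4x))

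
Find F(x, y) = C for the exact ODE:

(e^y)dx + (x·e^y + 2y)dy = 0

Verify exactness: ∂M/∂y = ∂N/∂x ✓
Find F(x,y) such that ∂F/∂x = M, ∂F/∂y = N
Solution: x·e^y + y² = C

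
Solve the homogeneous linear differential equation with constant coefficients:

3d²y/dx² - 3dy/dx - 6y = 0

Characteristic equation: 3r² - 3r - 6 = 0
Divide by 3: r² - r - 2 = 0
Roots: r = 2, -1 (distinct real)
General solution: y = C₁e^(2x) + C₂e^(-x)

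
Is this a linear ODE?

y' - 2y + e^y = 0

No. Nonlinear (e^y is nonlinear in y)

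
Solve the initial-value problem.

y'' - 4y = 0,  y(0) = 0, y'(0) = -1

General solution: y = C₁e^(2x) + C₂e^(-2x)
Applying ICs: C₁ = -1/4, C₂ = 1/4
Particular solution: y = -(1/4)e^(2x) + (1/4)e^(-2x)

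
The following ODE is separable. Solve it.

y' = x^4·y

Separating variables and integrating:
ln|y| = x^5/5 + C

General solution: y = Ce^(x^5/5)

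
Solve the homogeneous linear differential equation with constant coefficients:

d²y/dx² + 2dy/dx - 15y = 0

Characteristic equation: r² + 2r - 15 = 0
Roots: r = 3, -5 (distinct real)
General solution: y = C₁e^(3x) + C₂e^(-5x)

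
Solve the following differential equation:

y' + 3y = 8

Using integrating factor method:

General solution: y = 8/3 + Ce^(-3x)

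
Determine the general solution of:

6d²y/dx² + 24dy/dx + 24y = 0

Characteristic equation: 6r² + 24r + 24 = 0
Divide by 6: r² + 4r + 4 = 0
Factored: (r + 2)² = 0
Repeated root: r = -2
General solution: y = (C₁ + C₂x)e^(-2x)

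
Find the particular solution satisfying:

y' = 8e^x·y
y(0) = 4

General solution: y = Ce^(8e^x)
Applying IC y(0) = 4:
Particular solution: y = 4e^(8(e^x - 1))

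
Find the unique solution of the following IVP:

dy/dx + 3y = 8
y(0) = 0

General solution: y = 8/3 + Ce^(-3x)
Applying y(0) = 0: C = 0 - 8/3 = -8/3
Particular solution: y = 8/3 - (8/3)e^(-3x)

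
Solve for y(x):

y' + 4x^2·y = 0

Using integrating factor method:

General solution: y = Ce^(-4x^3/3)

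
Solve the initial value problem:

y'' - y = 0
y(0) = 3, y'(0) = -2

General solution: y = C₁e^x + C₂e^(-x)
Applying ICs: C₁ = 1/2, C₂ = 5/2
Particular solution: y = (1/2)e^x + (5/2)e^(-x)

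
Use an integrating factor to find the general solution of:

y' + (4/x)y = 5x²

Using integrating factor method:

General solution: y = (5/7)x^3 + Cx^(-4)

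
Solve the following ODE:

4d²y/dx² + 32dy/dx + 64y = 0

Characteristic equation: 4r² + 32r + 64 = 0
Divide by 4: r² + 8r + 16 = 0
Factored: (r + 4)² = 0
Repeated root: r = -4
General solution: y = (C₁ + C₂x)e^(-4x)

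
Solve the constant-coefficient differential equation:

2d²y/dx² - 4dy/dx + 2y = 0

Characteristic equation: 2r² - 4r + 2 = 0
Divide by 2: r² - 2r + 1 = 0
Factored: (r - 1)² = 0
Repeated root: r = 1
General solution: y = (C₁ + C₂x)e^x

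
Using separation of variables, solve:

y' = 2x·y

Separating variables and integrating:
ln|y| = x^2 + C

General solution: y = Ce^(x^2)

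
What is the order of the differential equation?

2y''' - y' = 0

The order is 3 (highest derivative is of order 3).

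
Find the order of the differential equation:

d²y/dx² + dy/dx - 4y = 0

The order is 2 (highest derivative is of order 2).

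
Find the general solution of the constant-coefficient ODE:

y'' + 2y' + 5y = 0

Characteristic equation: r² + 2r + 5 = 0
Roots: r = -1 ± 2i (complex conjugates)
General solution: y = e^(-x)(C₁cos(2x) + C₂sin(2x))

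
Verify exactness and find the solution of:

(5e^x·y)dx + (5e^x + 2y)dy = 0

Verify exactness: ∂M/∂y = ∂N/∂x ✓
Find F(x,y) such that ∂F/∂x = M, ∂F/∂y = N
Solution: 5e^x·y + y² = C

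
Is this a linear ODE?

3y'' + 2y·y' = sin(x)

No. Nonlinear (product y·y')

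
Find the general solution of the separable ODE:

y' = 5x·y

Separating variables and integrating:
ln|y| = 5x^2/2 + C

General solution: y = Ce^(5x^2/2)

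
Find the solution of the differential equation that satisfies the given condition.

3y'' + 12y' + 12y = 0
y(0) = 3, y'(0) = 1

General solution: y = (C₁ + C₂x)e^(-2x)
Repeated root r = -2
Applying ICs: C₁ = 3, C₂ = 7
Particular solution: y = (3 + 7x)e^(-2x)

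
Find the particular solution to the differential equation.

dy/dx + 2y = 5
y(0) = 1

General solution: y = 5/2 + Ce^(-2x)
Applying y(0) = 1: C = 1 - 5/2 = -3/2
Particular solution: y = 5/2 - (3/2)e^(-2x)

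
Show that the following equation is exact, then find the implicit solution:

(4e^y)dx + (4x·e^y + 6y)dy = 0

Verify exactness: ∂M/∂y = ∂N/∂x ✓
Find F(x,y) such that ∂F/∂x = M, ∂F/∂y = N
Solution: 4x·e^y + 3y² = C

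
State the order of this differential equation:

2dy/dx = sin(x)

The order is 1 (highest derivative is of order 1).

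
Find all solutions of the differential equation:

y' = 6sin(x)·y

Separating variables and integrating:
ln|y| = -6cos(x) + C

General solution: y = Ce^(-6cos(x))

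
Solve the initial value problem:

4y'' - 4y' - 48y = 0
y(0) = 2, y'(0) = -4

General solution: y = C₁e^(4x) + C₂e^(-3x)
Applying ICs: C₁ = 2/7, C₂ = 12/7
Particular solution: y = (2/7)e^(4x) + (12/7)e^(-3x)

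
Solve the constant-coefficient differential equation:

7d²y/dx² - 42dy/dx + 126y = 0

Characteristic equation: 7r² - 42r + 126 = 0
Divide by 7: r² - 6r + 18 = 0
Roots: r = 3 ± 3i (complex conjugates)
General solution: y = e^(3x)(C₁cos(3x) + C₂sin(3x))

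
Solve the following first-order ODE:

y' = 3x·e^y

Separating variables and integrating:
-e^(-y) = 3x²/2 + C

General solution: y = -ln(C - 3x²/2)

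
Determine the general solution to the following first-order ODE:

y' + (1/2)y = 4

Using integrating factor method:

General solution: y = 8 + Ce^(-x/2)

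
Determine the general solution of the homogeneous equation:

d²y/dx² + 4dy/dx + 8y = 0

Characteristic equation: r² + 4r + 8 = 0
Roots: r = -2 ± 2i (complex conjugates)
General solution: y = e^(-2x)(C₁cos(2x) + C₂sin(2x))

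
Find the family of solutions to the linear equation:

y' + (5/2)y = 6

Using integrating factor method:

General solution: y = 12/5 + Ce^(-5x/2)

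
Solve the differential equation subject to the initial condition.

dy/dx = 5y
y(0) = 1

General solution: y = Ce^(5x)
Applying IC y(0) = 1:
Particular solution: y = e^(5x)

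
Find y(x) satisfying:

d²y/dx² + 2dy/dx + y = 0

Characteristic equation: r² + 2r + 1 = 0
Factored: (r + 1)² = 0
Repeated root: r = -1
General solution: y = (C₁ + C₂x)e^(-x)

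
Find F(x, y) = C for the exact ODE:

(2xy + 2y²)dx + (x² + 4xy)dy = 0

Verify exactness: ∂M/∂y = ∂N/∂x ✓
Find F(x,y) such that ∂F/∂x = M, ∂F/∂y = N
Solution: x²y + 2xy² = C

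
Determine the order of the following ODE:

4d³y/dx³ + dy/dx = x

The order is 3 (highest derivative is of order 3).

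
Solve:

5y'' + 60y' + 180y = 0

Characteristic equation: 5r² + 60r + 180 = 0
Divide by 5: r² + 12r + 36 = 0
Factored: (r + 6)² = 0
Repeated root: r = -6
General solution: y = (C₁ + C₂x)e^(-6x)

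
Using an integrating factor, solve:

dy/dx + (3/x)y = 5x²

Using integrating factor method:

General solution: y = (5/6)x^3 + Cx^(-3)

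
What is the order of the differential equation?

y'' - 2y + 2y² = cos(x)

The order is 2 (highest derivative is of order 2).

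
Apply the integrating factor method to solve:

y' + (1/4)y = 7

Using integrating factor method:

General solution: y = 28 + Ce^(-x/4)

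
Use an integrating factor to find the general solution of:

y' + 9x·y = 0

Using integrating factor method:

General solution: y = Ce^(-9x^2/2)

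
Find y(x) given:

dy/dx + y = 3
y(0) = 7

General solution: y = 3 + Ce^(-x)
Applying y(0) = 7: C = 7 - 3 = 4
Particular solution: y = 3 + 4e^(-x)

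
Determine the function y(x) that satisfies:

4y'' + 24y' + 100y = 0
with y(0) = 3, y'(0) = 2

General solution: y = e^(-3x)(C₁cos(4x) + C₂sin(4x))
Complex roots r = -3 ± 4i
Applying ICs: C₁ = 3, C₂ = 11/4
Particular solution: y = e^(-3x)(3cos(4x) + (11/4)sin(4x))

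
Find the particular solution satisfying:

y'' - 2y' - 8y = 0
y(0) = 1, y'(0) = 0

General solution: y = C₁e^(4x) + C₂e^(-2x)
Applying ICs: C₁ = 1/3, C₂ = 2/3
Particular solution: y = (1/3)e^(4x) + (2/3)e^(-2x)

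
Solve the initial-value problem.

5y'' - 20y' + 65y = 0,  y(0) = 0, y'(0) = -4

General solution: y = e^(2x)(C₁cos(3x) + C₂sin(3x))
Complex roots r = 2 ± 3i
Applying ICs: C₁ = 0, C₂ = -4/3
Particular solution: y = e^(2x)(-(4/3)sin(3x))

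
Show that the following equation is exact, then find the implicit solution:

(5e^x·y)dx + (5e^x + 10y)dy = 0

Verify exactness: ∂M/∂y = ∂N/∂x ✓
Find F(x,y) such that ∂F/∂x = M, ∂F/∂y = N
Solution: 5e^x·y + 5y² = C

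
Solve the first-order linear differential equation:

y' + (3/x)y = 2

Using integrating factor method:

General solution: y = (1/2)x + Cx^(-3)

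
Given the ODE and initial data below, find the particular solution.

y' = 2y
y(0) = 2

General solution: y = Ce^(2x)
Applying IC y(0) = 2:
Particular solution: y = 2e^(2x)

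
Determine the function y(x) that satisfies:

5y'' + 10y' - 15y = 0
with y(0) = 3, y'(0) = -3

General solution: y = C₁e^x + C₂e^(-3x)
Applying ICs: C₁ = 3/2, C₂ = 3/2
Particular solution: y = (3/2)e^x + (3/2)e^(-3x)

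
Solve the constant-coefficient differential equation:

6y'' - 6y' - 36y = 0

Characteristic equation: 6r² - 6r - 36 = 0
Divide by 6: r² - r - 6 = 0
Roots: r = 3, -2 (distinct real)
General solution: y = C₁e^(3x) + C₂e^(-2x)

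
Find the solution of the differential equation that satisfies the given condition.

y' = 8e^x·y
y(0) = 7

General solution: y = Ce^(8e^x)
Applying IC y(0) = 7:
Particular solution: y = 7e^(8(e^x - 1))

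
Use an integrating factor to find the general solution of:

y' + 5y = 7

Using integrating factor method:

General solution: y = 7/5 + Ce^(-5x)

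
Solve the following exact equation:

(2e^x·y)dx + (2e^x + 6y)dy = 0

Verify exactness: ∂M/∂y = ∂N/∂x ✓
Find F(x,y) such that ∂F/∂x = M, ∂F/∂y = N
Solution: 2e^x·y + 3y² = C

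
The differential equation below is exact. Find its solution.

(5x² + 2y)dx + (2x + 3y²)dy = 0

Verify exactness: ∂M/∂y = ∂N/∂x ✓
Find F(x,y) such that ∂F/∂x = M, ∂F/∂y = N
Solution: 5x³/3 + 2xy + y³ = C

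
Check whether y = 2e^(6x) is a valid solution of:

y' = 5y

Verification:
y = 2e^(6x)
y' = 12e^(6x)
But 5y = 10e^(6x)
y' ≠ 5y — the derivative does not match

No, it is not a solution.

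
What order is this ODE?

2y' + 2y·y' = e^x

The order is 1 (highest derivative is of order 1).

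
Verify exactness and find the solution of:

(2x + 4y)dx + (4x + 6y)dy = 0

Verify exactness: ∂M/∂y = ∂N/∂x ✓
Find F(x,y) such that ∂F/∂x = M, ∂F/∂y = N
Solution: x² + 4xy + 3y² = C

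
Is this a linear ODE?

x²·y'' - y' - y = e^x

Yes. Linear (y and its derivatives appear to the first power only, no products of y terms)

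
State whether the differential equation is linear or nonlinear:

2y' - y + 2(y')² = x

Nonlinear ((y')² term)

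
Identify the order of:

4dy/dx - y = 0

The order is 1 (highest derivative is of order 1).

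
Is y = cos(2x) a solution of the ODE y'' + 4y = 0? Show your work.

Verification:
y'' = -4cos(2x)
y'' + 4y = 0 ✓

Yes, it is a solution.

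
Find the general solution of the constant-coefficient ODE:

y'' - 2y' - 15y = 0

Characteristic equation: r² - 2r - 15 = 0
Roots: r = 5, -3 (distinct real)
General solution: y = C₁e^(5x) + C₂e^(-3x)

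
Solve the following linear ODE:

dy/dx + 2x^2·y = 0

Using integrating factor method:

General solution: y = Ce^(-2x^3/3)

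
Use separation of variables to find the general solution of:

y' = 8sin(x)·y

Separating variables and integrating:
ln|y| = -8cos(x) + C

General solution: y = Ce^(-8cos(x))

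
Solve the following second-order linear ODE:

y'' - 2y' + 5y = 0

Characteristic equation: r² - 2r + 5 = 0
Roots: r = 1 ± 2i (complex conjugates)
General solution: y = e^x(C₁cos(2x) + C₂sin(2x))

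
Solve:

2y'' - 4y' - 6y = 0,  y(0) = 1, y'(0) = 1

General solution: y = C₁e^(3x) + C₂e^(-x)
Applying ICs: C₁ = 1/2, C₂ = 1/2
Particular solution: y = (1/2)e^(3x) + (1/2)e^(-x)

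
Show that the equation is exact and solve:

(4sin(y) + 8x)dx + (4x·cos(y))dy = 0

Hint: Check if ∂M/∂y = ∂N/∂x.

Verify exactness: ∂M/∂y = ∂N/∂x ✓
Find F(x,y) such that ∂F/∂x = M, ∂F/∂y = N
Solution: 4x·sin(y) + 4x² = C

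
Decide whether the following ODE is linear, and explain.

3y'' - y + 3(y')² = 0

Nonlinear ((y')² term)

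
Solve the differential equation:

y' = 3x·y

Separating variables and integrating:
ln|y| = 3x^2/2 + C

General solution: y = Ce^(3x^2/2)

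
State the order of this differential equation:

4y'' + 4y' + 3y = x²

The order is 2 (highest derivative is of order 2).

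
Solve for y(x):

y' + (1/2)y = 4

Using integrating factor method:

General solution: y = 8 + Ce^(-x/2)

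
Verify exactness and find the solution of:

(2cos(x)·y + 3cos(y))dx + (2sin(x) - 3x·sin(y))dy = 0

Verify exactness: ∂M/∂y = ∂N/∂x ✓
Find F(x,y) such that ∂F/∂x = M, ∂F/∂y = N
Solution: 2sin(x)·y + 3x·cos(y) = C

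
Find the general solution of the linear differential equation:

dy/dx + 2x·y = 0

Using integrating factor method:

General solution: y = Ce^(-x^2)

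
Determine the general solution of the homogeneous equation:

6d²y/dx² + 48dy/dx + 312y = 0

Characteristic equation: 6r² + 48r + 312 = 0
Divide by 6: r² + 8r + 52 = 0
Roots: r = -4 ± 6i (complex conjugates)
General solution: y = e^(-4x)(C₁cos(6x) + C₂sin(6x))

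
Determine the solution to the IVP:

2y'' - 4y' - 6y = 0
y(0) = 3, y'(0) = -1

General solution: y = C₁e^(3x) + C₂e^(-x)
Applying ICs: C₁ = 1/2, C₂ = 5/2
Particular solution: y = (1/2)e^(3x) + (5/2)e^(-x)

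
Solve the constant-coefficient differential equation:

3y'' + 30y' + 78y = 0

Characteristic equation: 3r² + 30r + 78 = 0
Divide by 3: r² + 10r + 26 = 0
Roots: r = -5 ± i (complex conjugates)
General solution: y = e^(-5x)(C₁cos(x) + C₂sin(x))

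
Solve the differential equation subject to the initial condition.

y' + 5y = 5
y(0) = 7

General solution: y = 1 + Ce^(-5x)
Applying y(0) = 7: C = 7 - 1 = 6
Particular solution: y = 1 + 6e^(-5x)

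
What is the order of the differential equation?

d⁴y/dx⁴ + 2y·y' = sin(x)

The order is 4 (highest derivative is of order 4).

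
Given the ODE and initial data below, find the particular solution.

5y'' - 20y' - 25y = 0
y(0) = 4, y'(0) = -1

General solution: y = C₁e^(5x) + C₂e^(-x)
Applying ICs: C₁ = 1/2, C₂ = 7/2
Particular solution: y = (1/2)e^(5x) + (7/2)e^(-x)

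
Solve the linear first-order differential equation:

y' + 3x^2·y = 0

Using integrating factor method:

General solution: y = Ce^(-x^3)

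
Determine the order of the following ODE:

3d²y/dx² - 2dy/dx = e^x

The order is 2 (highest derivative is of order 2).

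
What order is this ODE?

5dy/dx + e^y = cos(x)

The order is 1 (highest derivative is of order 1).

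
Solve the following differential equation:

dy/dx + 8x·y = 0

Using integrating factor method:

General solution: y = Ce^(-4x^2)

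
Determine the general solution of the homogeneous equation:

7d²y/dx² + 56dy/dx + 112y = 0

Characteristic equation: 7r² + 56r + 112 = 0
Divide by 7: r² + 8r + 16 = 0
Factored: (r + 4)² = 0
Repeated root: r = -4
General solution: y = (C₁ + C₂x)e^(-4x)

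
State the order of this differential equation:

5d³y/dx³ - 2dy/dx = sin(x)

The order is 3 (highest derivative is of order 3).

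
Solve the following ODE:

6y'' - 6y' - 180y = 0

Characteristic equation: 6r² - 6r - 180 = 0
Divide by 6: r² - r - 30 = 0
Roots: r = 6, -5 (distinct real)
General solution: y = C₁e^(6x) + C₂e^(-5x)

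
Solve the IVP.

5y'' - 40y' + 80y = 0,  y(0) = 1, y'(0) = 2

General solution: y = (C₁ + C₂x)e^(4x)
Repeated root r = 4
Applying ICs: C₁ = 1, C₂ = -2
Particular solution: y = (1 - 2x)e^(4x)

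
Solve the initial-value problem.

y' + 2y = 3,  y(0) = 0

General solution: y = 3/2 + Ce^(-2x)
Applying y(0) = 0: C = 0 - 3/2 = -3/2
Particular solution: y = 3/2 - (3/2)e^(-2x)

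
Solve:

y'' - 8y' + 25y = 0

Characteristic equation: r² - 8r + 25 = 0
Roots: r = 4 ± 3i (complex conjugates)
General solution: y = e^(4x)(C₁cos(3x) + C₂sin(3x))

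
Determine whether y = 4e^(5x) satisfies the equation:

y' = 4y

Verification:
y = 4e^(5x)
y' = 20e^(5x)
But 4y = 16e^(5x)
y' ≠ 4y — the derivative does not match

No, it is not a solution.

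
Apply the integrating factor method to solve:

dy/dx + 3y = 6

Using integrating factor method:

General solution: y = 2 + Ce^(-3x)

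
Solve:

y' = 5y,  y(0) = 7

General solution: y = Ce^(5x)
Applying IC y(0) = 7:
Particular solution: y = 7e^(5x)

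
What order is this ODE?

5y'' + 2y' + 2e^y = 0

The order is 2 (highest derivative is of order 2).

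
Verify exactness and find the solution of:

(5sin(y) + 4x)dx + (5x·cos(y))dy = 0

Verify exactness: ∂M/∂y = ∂N/∂x ✓
Find F(x,y) such that ∂F/∂x = M, ∂F/∂y = N
Solution: 5x·sin(y) + 2x² = C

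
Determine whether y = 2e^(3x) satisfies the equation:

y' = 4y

Verification:
y = 2e^(3x)
y' = 6e^(3x)
But 4y = 8e^(3x)
y' ≠ 4y — the derivative does not match

No, it is not a solution.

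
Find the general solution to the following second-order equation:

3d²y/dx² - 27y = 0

Characteristic equation: 3r² - 27 = 0
Divide by 3: r² - 9 = 0
Roots: r = 3, -3 (distinct real)
General solution: y = C₁e^(3x) + C₂e^(-3x)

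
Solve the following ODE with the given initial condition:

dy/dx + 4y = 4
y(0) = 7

General solution: y = 1 + Ce^(-4x)
Applying y(0) = 7: C = 7 - 1 = 6
Particular solution: y = 1 + 6e^(-4x)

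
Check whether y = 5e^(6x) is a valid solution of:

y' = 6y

Verification:
y = 5e^(6x)
y' = 30e^(6x)
6y = 30e^(6x)
y' = 6y ✓

Yes, it is a solution.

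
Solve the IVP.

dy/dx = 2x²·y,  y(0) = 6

General solution: y = Ce^(2x³/3)
Applying IC y(0) = 6:
Particular solution: y = 6e^(2x³/3)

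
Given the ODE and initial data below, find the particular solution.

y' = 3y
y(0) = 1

General solution: y = Ce^(3x)
Applying IC y(0) = 1:
Particular solution: y = e^(3x)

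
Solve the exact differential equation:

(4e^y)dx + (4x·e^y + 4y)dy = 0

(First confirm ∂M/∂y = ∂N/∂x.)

Verify exactness: ∂M/∂y = ∂N/∂x ✓
Find F(x,y) such that ∂F/∂x = M, ∂F/∂y = N
Solution: 4x·e^y + 2y² = C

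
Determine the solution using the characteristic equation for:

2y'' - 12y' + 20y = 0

Characteristic equation: 2r² - 12r + 20 = 0
Divide by 2: r² - 6r + 10 = 0
Roots: r = 3 ± i (complex conjugates)
General solution: y = e^(3x)(C₁cos(x) + C₂sin(x))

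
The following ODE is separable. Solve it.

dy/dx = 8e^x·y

Separating variables and integrating:
ln|y| = 8e^x + C

General solution: y = Ce^(8e^x)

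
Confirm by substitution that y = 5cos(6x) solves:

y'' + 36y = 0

Verification:
y'' = -180cos(6x)
y'' + 36y = 0 ✓

Yes, it is a solution.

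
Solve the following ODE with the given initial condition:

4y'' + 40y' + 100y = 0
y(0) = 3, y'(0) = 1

General solution: y = (C₁ + C₂x)e^(-5x)
Repeated root r = -5
Applying ICs: C₁ = 3, C₂ = 16
Particular solution: y = (3 + 16x)e^(-5x)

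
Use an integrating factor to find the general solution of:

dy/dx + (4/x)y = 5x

Using integrating factor method:

General solution: y = (5/6)x^2 + Cx^(-4)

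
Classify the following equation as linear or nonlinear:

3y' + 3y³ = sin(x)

Nonlinear (y³ term)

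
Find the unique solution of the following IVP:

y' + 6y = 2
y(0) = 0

General solution: y = 1/3 + Ce^(-6x)
Applying y(0) = 0: C = 0 - 1/3 = -1/3
Particular solution: y = 1/3 - (1/3)e^(-6x)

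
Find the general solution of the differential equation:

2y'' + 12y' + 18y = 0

Characteristic equation: 2r² + 12r + 18 = 0
Divide by 2: r² + 6r + 9 = 0
Factored: (r + 3)² = 0
Repeated root: r = -3
General solution: y = (C₁ + C₂x)e^(-3x)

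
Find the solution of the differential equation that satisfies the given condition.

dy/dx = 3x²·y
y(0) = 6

General solution: y = Ce^(x³)
Applying IC y(0) = 6:
Particular solution: y = 6e^(x³)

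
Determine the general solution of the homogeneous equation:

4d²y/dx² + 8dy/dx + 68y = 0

Characteristic equation: 4r² + 8r + 68 = 0
Divide by 4: r² + 2r + 17 = 0
Roots: r = -1 ± 4i (complex conjugates)
General solution: y = e^(-x)(C₁cos(4x) + C₂sin(4x))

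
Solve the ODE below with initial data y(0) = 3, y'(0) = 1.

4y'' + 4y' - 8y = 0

General solution: y = C₁e^x + C₂e^(-2x)
Applying ICs: C₁ = 7/3, C₂ = 2/3
Particular solution: y = (7/3)e^x + (2/3)e^(-2x)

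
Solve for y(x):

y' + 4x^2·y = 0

Using integrating factor method:

General solution: y = Ce^(-4x^3/3)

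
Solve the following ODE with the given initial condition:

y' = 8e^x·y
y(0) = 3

General solution: y = Ce^(8e^x)
Applying IC y(0) = 3:
Particular solution: y = 3e^(8(e^x - 1))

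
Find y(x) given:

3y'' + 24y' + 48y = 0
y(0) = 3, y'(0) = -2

General solution: y = (C₁ + C₂x)e^(-4x)
Repeated root r = -4
Applying ICs: C₁ = 3, C₂ = 10
Particular solution: y = (3 + 10x)e^(-4x)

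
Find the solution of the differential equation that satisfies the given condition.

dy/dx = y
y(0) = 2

General solution: y = Ce^x
Applying IC y(0) = 2:
Particular solution: y = 2e^x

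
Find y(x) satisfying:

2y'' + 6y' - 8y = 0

Characteristic equation: 2r² + 6r - 8 = 0
Divide by 2: r² + 3r - 4 = 0
Roots: r = 1, -4 (distinct real)
General solution: y = C₁e^x + C₂e^(-4x)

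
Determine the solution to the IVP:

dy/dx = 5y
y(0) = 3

General solution: y = Ce^(5x)
Applying IC y(0) = 3:
Particular solution: y = 3e^(5x)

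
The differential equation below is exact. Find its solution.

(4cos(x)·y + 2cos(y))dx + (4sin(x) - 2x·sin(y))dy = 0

Verify exactness: ∂M/∂y = ∂N/∂x ✓
Find F(x,y) such that ∂F/∂x = M, ∂F/∂y = N
Solution: 4sin(x)·y + 2x·cos(y) = C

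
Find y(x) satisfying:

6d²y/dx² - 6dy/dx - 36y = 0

Characteristic equation: 6r² - 6r - 36 = 0
Divide by 6: r² - r - 6 = 0
Roots: r = 3, -2 (distinct real)
General solution: y = C₁e^(3x) + C₂e^(-2x)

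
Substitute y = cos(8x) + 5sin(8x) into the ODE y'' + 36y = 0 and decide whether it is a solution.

Verification:
y'' = -64cos(8x) - 320sin(8x)
y'' + 36y ≠ 0 (frequency mismatch: got 64 instead of 36)

No, it is not a solution.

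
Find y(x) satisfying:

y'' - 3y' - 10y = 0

Characteristic equation: r² - 3r - 10 = 0
Roots: r = 5, -2 (distinct real)
General solution: y = C₁e^(5x) + C₂e^(-2x)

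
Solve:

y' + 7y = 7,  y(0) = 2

General solution: y = 1 + Ce^(-7x)
Applying y(0) = 2: C = 2 - 1 = 1
Particular solution: y = 1 + e^(-7x)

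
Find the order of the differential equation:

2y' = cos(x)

The order is 1 (highest derivative is of order 1).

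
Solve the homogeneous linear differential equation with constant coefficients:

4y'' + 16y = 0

Characteristic equation: 4r² + 16 = 0
Divide by 4: r² + 4 = 0
Roots: r = ±2i (complex conjugates)
General solution: y = C₁cos(2x) + C₂sin(2x)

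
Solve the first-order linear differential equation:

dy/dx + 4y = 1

Using integrating factor method:

General solution: y = 1/4 + Ce^(-4x)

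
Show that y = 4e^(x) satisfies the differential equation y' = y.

Verification:
y = 4e^(x)
y' = 4e^(x)
y = 4e^(x)
y' = y ✓

Yes, it is a solution.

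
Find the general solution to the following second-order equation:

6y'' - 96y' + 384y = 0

Characteristic equation: 6r² - 96r + 384 = 0
Divide by 6: r² - 16r + 64 = 0
Factored: (r - 8)² = 0
Repeated root: r = 8
General solution: y = (C₁ + C₂x)e^(8x)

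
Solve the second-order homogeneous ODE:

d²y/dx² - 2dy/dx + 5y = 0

Characteristic equation: r² - 2r + 5 = 0
Roots: r = 1 ± 2i (complex conjugates)
General solution: y = e^x(C₁cos(2x) + C₂sin(2x))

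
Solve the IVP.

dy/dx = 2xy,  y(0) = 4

General solution: y = Ce^(x²)
Applying IC y(0) = 4:
Particular solution: y = 4e^(x²)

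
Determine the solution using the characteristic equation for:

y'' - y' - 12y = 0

Characteristic equation: r² - r - 12 = 0
Roots: r = 4, -3 (distinct real)
General solution: y = C₁e^(4x) + C₂e^(-3x)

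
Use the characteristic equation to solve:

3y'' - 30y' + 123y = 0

Characteristic equation: 3r² - 30r + 123 = 0
Divide by 3: r² - 10r + 41 = 0
Roots: r = 5 ± 4i (complex conjugates)
General solution: y = e^(5x)(C₁cos(4x) + C₂sin(4x))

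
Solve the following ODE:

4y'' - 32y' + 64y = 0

Characteristic equation: 4r² - 32r + 64 = 0
Divide by 4: r² - 8r + 16 = 0
Factored: (r - 4)² = 0
Repeated root: r = 4
General solution: y = (C₁ + C₂x)e^(4x)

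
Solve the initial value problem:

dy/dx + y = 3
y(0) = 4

General solution: y = 3 + Ce^(-x)
Applying y(0) = 4: C = 4 - 3 = 1
Particular solution: y = 3 + e^(-x)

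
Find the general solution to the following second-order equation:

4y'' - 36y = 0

Characteristic equation: 4r² - 36 = 0
Divide by 4: r² - 9 = 0
Roots: r = 3, -3 (distinct real)
General solution: y = C₁e^(3x) + C₂e^(-3x)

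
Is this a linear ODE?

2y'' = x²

Yes. Linear (y and its derivatives appear to the first power only, no products of y terms)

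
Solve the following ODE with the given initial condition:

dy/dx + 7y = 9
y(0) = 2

General solution: y = 9/7 + Ce^(-7x)
Applying y(0) = 2: C = 2 - 9/7 = 5/7
Particular solution: y = 9/7 + (5/7)e^(-7x)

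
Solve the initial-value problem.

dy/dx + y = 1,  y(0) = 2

General solution: y = 1 + Ce^(-x)
Applying y(0) = 2: C = 2 - 1 = 1
Particular solution: y = 1 + e^(-x)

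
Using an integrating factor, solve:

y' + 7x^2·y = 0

Using integrating factor method:

General solution: y = Ce^(-7x^3/3)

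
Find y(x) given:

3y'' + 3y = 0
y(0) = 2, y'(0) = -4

General solution: y = C₁cos(x) + C₂sin(x)
Complex roots r = ±i
Applying ICs: C₁ = 2, C₂ = -4
Particular solution: y = 2cos(x) - 4sin(x)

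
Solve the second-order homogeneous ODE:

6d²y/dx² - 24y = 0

Characteristic equation: 6r² - 24 = 0
Divide by 6: r² - 4 = 0
Roots: r = 2, -2 (distinct real)
General solution: y = C₁e^(2x) + C₂e^(-2x)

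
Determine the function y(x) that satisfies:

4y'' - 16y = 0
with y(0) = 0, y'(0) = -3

General solution: y = C₁e^(2x) + C₂e^(-2x)
Applying ICs: C₁ = -3/4, C₂ = 3/4
Particular solution: y = -(3/4)e^(2x) + (3/4)e^(-2x)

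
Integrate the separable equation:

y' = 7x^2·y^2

Separating variables and integrating:
-1/y = 7x^3/3 + C

General solution: y^-1 = (-7/3)x^3 + C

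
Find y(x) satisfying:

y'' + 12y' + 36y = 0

Characteristic equation: r² + 12r + 36 = 0
Factored: (r + 6)² = 0
Repeated root: r = -6
General solution: y = (C₁ + C₂x)e^(-6x)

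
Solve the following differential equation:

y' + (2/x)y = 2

Using integrating factor method:

General solution: y = (2/3)x + Cx^(-2)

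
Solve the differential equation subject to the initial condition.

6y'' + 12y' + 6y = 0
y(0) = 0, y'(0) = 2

General solution: y = (C₁ + C₂x)e^(-x)
Repeated root r = -1
Applying ICs: C₁ = 0, C₂ = 2
Particular solution: y = 2xe^(-x)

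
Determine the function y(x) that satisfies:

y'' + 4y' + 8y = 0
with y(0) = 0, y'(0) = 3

General solution: y = e^(-2x)(C₁cos(2x) + C₂sin(2x))
Complex roots r = -2 ± 2i
Applying ICs: C₁ = 0, C₂ = 3/2
Particular solution: y = e^(-2x)((3/2)sin(2x))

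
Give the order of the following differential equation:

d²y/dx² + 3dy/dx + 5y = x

The order is 2 (highest derivative is of order 2).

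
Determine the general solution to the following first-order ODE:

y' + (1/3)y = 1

Using integrating factor method:

General solution: y = 3 + Ce^(-x/3)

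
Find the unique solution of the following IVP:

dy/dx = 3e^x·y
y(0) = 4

General solution: y = Ce^(3e^x)
Applying IC y(0) = 4:
Particular solution: y = 4e^(3(e^x - 1))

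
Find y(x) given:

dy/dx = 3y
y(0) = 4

General solution: y = Ce^(3x)
Applying IC y(0) = 4:
Particular solution: y = 4e^(3x)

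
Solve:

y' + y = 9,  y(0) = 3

General solution: y = 9 + Ce^(-x)
Applying y(0) = 3: C = 3 - 9 = -6
Particular solution: y = 9 - 6e^(-x)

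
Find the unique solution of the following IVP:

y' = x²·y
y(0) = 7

General solution: y = Ce^(x³/3)
Applying IC y(0) = 7:
Particular solution: y = 7e^(x³/3)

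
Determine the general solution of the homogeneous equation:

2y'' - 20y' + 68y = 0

Characteristic equation: 2r² - 20r + 68 = 0
Divide by 2: r² - 10r + 34 = 0
Roots: r = 5 ± 3i (complex conjugates)
General solution: y = e^(5x)(C₁cos(3x) + C₂sin(3x))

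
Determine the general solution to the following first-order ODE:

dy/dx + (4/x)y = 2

Using integrating factor method:

General solution: y = (2/5)x + Cx^(-4)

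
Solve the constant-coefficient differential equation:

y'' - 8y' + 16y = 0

Characteristic equation: r² - 8r + 16 = 0
Factored: (r - 4)² = 0
Repeated root: r = 4
General solution: y = (C₁ + C₂x)e^(4x)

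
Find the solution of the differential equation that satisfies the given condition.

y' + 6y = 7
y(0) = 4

General solution: y = 7/6 + Ce^(-6x)
Applying y(0) = 4: C = 4 - 7/6 = 17/6
Particular solution: y = 7/6 + (17/6)e^(-6x)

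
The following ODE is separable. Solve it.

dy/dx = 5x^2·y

Separating variables and integrating:
ln|y| = 5x^3/3 + C

General solution: y = Ce^(5x^3/3)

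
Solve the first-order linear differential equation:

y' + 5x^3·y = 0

Using integrating factor method:

General solution: y = Ce^(-5x^4/4)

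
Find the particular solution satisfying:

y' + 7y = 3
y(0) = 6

General solution: y = 3/7 + Ce^(-7x)
Applying y(0) = 6: C = 6 - 3/7 = 39/7
Particular solution: y = 3/7 + (39/7)e^(-7x)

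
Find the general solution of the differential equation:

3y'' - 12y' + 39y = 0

Characteristic equation: 3r² - 12r + 39 = 0
Divide by 3: r² - 4r + 13 = 0
Roots: r = 2 ± 3i (complex conjugates)
General solution: y = e^(2x)(C₁cos(3x) + C₂sin(3x))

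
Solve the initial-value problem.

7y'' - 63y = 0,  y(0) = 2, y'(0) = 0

General solution: y = C₁e^(3x) + C₂e^(-3x)
Applying ICs: C₁ = 1, C₂ = 1
Particular solution: y = e^(3x) + e^(-3x)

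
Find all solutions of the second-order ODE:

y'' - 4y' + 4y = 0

Characteristic equation: r² - 4r + 4 = 0
Factored: (r - 2)² = 0
Repeated root: r = 2
General solution: y = (C₁ + C₂x)e^(2x)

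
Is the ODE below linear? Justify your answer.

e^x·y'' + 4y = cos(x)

Yes. Linear (y and its derivatives appear to the first power only, no products of y terms)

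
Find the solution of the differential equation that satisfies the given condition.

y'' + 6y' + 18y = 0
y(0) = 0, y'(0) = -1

General solution: y = e^(-3x)(C₁cos(3x) + C₂sin(3x))
Complex roots r = -3 ± 3i
Applying ICs: C₁ = 0, C₂ = -1/3
Particular solution: y = e^(-3x)(-(1/3)sin(3x))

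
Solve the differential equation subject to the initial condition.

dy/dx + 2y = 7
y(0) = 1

General solution: y = 7/2 + Ce^(-2x)
Applying y(0) = 1: C = 1 - 7/2 = -5/2
Particular solution: y = 7/2 - (5/2)e^(-2x)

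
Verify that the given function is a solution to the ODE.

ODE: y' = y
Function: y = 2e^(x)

Verification:
y = 2e^(x)
y' = 2e^(x)
y = 2e^(x)
y' = y ✓

Yes, it is a solution.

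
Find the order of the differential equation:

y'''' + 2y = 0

The order is 4 (highest derivative is of order 4).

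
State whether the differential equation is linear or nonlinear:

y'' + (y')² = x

Nonlinear ((y')² term)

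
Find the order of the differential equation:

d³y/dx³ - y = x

The order is 3 (highest derivative is of order 3).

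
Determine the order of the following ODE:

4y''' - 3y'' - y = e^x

The order is 3 (highest derivative is of order 3).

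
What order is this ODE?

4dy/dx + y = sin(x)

The order is 1 (highest derivative is of order 1).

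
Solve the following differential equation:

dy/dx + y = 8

Using integrating factor method:

General solution: y = 8 + Ce^(-x)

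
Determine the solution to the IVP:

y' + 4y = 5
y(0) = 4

General solution: y = 5/4 + Ce^(-4x)
Applying y(0) = 4: C = 4 - 5/4 = 11/4
Particular solution: y = 5/4 + (11/4)e^(-4x)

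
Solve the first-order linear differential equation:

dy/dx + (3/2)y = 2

Using integrating factor method:

General solution: y = 4/3 + Ce^(-3x/2)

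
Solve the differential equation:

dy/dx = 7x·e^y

Separating variables and integrating:
-e^(-y) = 7x²/2 + C

General solution: y = -ln(C - 7x²/2)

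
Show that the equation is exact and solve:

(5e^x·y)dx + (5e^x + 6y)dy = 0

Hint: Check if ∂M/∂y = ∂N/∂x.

Verify exactness: ∂M/∂y = ∂N/∂x ✓
Find F(x,y) such that ∂F/∂x = M, ∂F/∂y = N
Solution: 5e^x·y + 3y² = C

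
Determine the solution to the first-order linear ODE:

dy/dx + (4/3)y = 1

Using integrating factor method:

General solution: y = 3/4 + Ce^(-4x/3)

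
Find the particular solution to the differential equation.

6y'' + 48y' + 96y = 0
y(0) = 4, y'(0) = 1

General solution: y = (C₁ + C₂x)e^(-4x)
Repeated root r = -4
Applying ICs: C₁ = 4, C₂ = 17
Particular solution: y = (4 + 17x)e^(-4x)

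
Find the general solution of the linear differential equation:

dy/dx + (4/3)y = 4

Using integrating factor method:

General solution: y = 3 + Ce^(-4x/3)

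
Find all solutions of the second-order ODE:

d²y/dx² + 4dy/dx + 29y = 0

Characteristic equation: r² + 4r + 29 = 0
Roots: r = -2 ± 5i (complex conjugates)
General solution: y = e^(-2x)(C₁cos(5x) + C₂sin(5x))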